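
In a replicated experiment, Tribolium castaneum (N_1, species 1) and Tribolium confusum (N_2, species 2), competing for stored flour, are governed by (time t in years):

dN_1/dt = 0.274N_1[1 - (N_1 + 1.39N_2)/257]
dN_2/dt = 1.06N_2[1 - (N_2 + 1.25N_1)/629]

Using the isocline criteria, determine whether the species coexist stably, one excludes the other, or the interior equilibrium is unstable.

species 2 excludes species 1

Compare the nullcline intercepts: K1/α12 = 257/1.39 = 185 < K2 = 629; K2/α21 = 629/1.25 = 503 > K1 = 257.
Since the inequalities point opposite ways, species 2 can invade but species 1 cannot.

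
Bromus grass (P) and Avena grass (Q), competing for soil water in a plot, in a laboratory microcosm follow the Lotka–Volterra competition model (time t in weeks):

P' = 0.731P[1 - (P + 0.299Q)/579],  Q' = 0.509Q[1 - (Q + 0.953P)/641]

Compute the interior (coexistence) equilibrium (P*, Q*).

P* ≈ 542, Q* ≈ 125

Setting both brackets to zero gives the nullclines P + 0.299Q = 579 and 0.953P + Q = 641.
Substituting Q = 641 - 0.953P into the first: P(1 - 0.299·0.953) = 579 - 0.299·641.
So P* = 387/0.715 = 542, and then Q* = 641 - 0.953·542 = 125.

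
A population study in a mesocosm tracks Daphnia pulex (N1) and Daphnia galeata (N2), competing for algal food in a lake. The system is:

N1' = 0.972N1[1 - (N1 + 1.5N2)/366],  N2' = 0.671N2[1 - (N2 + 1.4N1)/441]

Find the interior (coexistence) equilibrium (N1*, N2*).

Setting both brackets to zero gives the nullclines N1 + 1.5N2 = 366 and 1.4N1 + N2 = 441.
Substituting N2 = 441 - 1.4N1 into the first: N1(1 - 1.5·1.4) = 366 - 1.5·441.
So N1* = -296/-1.1 = 269, and then N2* = 441 - 1.4·269 = 64.9.

N1* ≈ 269, N2* ≈ 64.9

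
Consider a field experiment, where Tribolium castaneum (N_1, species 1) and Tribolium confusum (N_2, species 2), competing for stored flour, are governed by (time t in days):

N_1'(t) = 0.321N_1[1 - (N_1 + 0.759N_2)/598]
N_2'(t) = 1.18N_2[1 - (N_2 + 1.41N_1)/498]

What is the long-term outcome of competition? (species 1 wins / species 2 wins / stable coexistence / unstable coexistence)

Compare the nullcline intercepts: K1/α12 = 598/0.759 = 788 > K2 = 498; K2/α21 = 498/1.41 = 353 < K1 = 598.
Since the inequalities point opposite ways, species 1 can invade but species 2 cannot.

species 1 excludes species 2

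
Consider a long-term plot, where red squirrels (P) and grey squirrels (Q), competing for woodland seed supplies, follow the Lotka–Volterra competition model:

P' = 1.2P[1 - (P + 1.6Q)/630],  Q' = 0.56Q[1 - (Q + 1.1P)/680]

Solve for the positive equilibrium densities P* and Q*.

Setting both brackets to zero gives the nullclines P + 1.6Q = 630 and 1.1P + Q = 680.
Substituting Q = 680 - 1.1P into the first: P(1 - 1.6·1.1) = 630 - 1.6·680.
So P* = -458/-0.76 = 603, and then Q* = 680 - 1.1·603 = 17.1.

P* ≈ 603, Q* ≈ 17.1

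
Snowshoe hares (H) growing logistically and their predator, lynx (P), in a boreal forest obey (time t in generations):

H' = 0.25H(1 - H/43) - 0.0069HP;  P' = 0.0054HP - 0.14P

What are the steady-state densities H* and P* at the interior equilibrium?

From dP/dt = 0 with P > 0: 0.0054H* = 0.14, so H* = 25.9.
Substitute into dH/dt = 0: 0.25(1 - 25.9/43) = 0.0069P*.
The bracket is 0.397, giving P* = 0.0993/0.0069 = 14.4.

H* ≈ 25.9, P* ≈ 14.4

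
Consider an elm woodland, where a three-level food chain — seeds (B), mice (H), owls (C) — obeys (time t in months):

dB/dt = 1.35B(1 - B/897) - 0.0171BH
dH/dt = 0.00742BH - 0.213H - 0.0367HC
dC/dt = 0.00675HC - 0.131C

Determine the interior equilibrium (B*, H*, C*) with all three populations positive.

B* ≈ 676, H* ≈ 19.4, C* ≈ 131

From dC/dt = 0: 0.00675H* = 0.131, so H* = 19.4.
From dB/dt = 0: 1.35(1 - B*/897) = 0.0171·19.4, giving B* = 897·(1 - 0.246) = 676.
From dH/dt = 0: 0.00742·676 - 0.213 = 0.0367C*, so C* = 4.81/0.0367 = 131.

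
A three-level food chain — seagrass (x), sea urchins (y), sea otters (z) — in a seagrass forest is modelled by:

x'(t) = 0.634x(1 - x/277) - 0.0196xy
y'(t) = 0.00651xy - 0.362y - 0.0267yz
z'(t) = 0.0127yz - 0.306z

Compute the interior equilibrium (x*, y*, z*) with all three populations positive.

x* ≈ 70.7, y* ≈ 24.1, z* ≈ 3.67

From dz/dt = 0: 0.0127y* = 0.306, so y* = 24.1.
From dx/dt = 0: 0.634(1 - x*/277) = 0.0196·24.1, giving x* = 277·(1 - 0.745) = 70.7.
From dy/dt = 0: 0.00651·70.7 - 0.362 = 0.0267z*, so z* = 0.0981/0.0267 = 3.67.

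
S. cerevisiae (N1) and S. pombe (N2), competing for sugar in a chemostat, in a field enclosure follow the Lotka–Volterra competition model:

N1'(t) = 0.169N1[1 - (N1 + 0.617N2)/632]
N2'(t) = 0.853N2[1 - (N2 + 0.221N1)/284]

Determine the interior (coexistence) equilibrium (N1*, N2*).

Setting both brackets to zero gives the nullclines N1 + 0.617N2 = 632 and 0.221N1 + N2 = 284.
Substituting N2 = 284 - 0.221N1 into the first: N1(1 - 0.617·0.221) = 632 - 0.617·284.
So N1* = 457/0.864 = 529, and then N2* = 284 - 0.221·529 = 167.

N1* ≈ 529, N2* ≈ 167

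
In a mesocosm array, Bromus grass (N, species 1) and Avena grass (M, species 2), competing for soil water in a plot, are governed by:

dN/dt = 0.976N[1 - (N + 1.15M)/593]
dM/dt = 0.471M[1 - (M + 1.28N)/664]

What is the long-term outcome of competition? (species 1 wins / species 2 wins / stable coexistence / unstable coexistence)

Compare the nullcline intercepts: K1/α12 = 593/1.15 = 516 < K2 = 664; K2/α21 = 664/1.28 = 519 < K1 = 593.
Since both are reversed, neither can invade when rare; the interior point is a saddle.

unstable coexistence (outcome depends on initial conditions)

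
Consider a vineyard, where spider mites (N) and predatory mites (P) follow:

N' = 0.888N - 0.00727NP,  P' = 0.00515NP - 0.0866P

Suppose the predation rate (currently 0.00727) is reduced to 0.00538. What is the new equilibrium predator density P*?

P* ≈ 165

At the interior fixed point, setting dN/dt = 0 with N > 0 fixes P* = (prey growth rate)/(NP coefficient) — independent of the other coefficients.
With the change, P* = 0.888/0.00538 = 165; it rises from 122.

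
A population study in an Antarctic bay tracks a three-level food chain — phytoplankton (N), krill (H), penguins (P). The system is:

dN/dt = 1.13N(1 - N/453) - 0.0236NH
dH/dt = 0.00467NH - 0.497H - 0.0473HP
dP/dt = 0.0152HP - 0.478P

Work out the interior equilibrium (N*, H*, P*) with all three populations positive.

N* ≈ 155, H* ≈ 31.4, P* ≈ 4.84

From dP/dt = 0: 0.0152H* = 0.478, so H* = 31.4.
From dN/dt = 0: 1.13(1 - N*/453) = 0.0236·31.4, giving N* = 453·(1 - 0.657) = 155.
From dH/dt = 0: 0.00467·155 - 0.497 = 0.0473P*, so P* = 0.229/0.0473 = 4.84.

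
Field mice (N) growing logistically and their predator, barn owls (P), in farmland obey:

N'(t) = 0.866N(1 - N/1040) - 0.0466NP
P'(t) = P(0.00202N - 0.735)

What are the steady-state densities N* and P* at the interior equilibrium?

From dP/dt = 0 with P > 0: 0.00202N* = 0.735, so N* = 364.
Substitute into dN/dt = 0: 0.866(1 - 364/1040) = 0.0466P*.
The bracket is 0.65, giving P* = 0.563/0.0466 = 12.1.

N* ≈ 364, P* ≈ 12.1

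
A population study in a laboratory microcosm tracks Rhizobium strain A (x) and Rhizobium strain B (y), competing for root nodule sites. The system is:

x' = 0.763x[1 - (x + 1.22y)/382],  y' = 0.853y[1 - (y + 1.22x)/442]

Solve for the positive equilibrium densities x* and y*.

x* ≈ 322, y* ≈ 49.2

Setting both brackets to zero gives the nullclines x + 1.22y = 382 and 1.22x + y = 442.
Substituting y = 442 - 1.22x into the first: x(1 - 1.22·1.22) = 382 - 1.22·442.
So x* = -157/-0.488 = 322, and then y* = 442 - 1.22·322 = 49.2.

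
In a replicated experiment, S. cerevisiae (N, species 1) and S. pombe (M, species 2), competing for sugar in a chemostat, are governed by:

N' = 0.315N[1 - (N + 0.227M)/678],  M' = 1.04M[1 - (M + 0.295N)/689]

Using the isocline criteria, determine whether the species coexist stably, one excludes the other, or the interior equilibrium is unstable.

Compare the nullcline intercepts: K1/α12 = 678/0.227 = 2990 > K2 = 689; K2/α21 = 689/0.295 = 2340 > K1 = 678.
Since both inequalities hold, each species can invade when rare, so the interior equilibrium is stable.

stable coexistence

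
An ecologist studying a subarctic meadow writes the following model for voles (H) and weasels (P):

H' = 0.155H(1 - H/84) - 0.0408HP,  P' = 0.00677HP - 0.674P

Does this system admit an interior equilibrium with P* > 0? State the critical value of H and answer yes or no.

Threshold H = 99.6; K < 99.6, so no, the predator goes extinct.

The predator equation gives dP/dt > 0 only when H > 0.674/0.00677 = 99.6.
Without the predator, H → K = 84. Since 84 < 99.6, the predator cannot invade.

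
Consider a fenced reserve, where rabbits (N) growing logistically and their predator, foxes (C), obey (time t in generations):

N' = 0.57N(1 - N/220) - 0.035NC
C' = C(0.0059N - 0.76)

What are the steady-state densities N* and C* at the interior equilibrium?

N* ≈ 129, C* ≈ 6.75

From dC/dt = 0 with C > 0: 0.0059N* = 0.76, so N* = 129.
Substitute into dN/dt = 0: 0.57(1 - 129/220) = 0.035C*.
The bracket is 0.414, giving C* = 0.236/0.035 = 6.75.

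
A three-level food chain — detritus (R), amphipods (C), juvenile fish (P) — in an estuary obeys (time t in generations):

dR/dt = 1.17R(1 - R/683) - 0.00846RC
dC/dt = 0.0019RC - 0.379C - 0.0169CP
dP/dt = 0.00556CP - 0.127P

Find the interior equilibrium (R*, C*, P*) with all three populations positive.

R* ≈ 570, C* ≈ 22.8, P* ≈ 41.7

From dP/dt = 0: 0.00556C* = 0.127, so C* = 22.8.
From dR/dt = 0: 1.17(1 - R*/683) = 0.00846·22.8, giving R* = 683·(1 - 0.165) = 570.
From dC/dt = 0: 0.0019·570 - 0.379 = 0.0169P*, so P* = 0.704/0.0169 = 41.7.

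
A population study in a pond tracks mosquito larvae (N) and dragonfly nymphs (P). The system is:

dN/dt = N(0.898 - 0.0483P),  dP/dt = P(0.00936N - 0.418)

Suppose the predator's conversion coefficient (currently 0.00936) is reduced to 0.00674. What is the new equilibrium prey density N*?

At the interior fixed point, setting dP/dt = 0 with P > 0 fixes N* = (predator death rate)/(NP coefficient) — independent of the other coefficients.
With the change, N* = 0.418/0.00674 = 62; it rises from 44.7.

N* ≈ 62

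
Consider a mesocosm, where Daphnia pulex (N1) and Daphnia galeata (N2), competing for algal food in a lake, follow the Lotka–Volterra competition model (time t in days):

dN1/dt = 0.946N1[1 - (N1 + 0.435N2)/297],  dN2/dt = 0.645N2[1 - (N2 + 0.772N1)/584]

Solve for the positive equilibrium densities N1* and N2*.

N1* ≈ 64.7, N2* ≈ 534

Setting both brackets to zero gives the nullclines N1 + 0.435N2 = 297 and 0.772N1 + N2 = 584.
Substituting N2 = 584 - 0.772N1 into the first: N1(1 - 0.435·0.772) = 297 - 0.435·584.
So N1* = 43/0.664 = 64.7, and then N2* = 584 - 0.772·64.7 = 534.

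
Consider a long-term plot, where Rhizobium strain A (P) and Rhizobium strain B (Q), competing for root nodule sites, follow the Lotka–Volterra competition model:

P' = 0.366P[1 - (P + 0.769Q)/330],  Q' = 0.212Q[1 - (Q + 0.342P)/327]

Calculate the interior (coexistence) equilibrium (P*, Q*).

P* ≈ 107, Q* ≈ 291

Setting both brackets to zero gives the nullclines P + 0.769Q = 330 and 0.342P + Q = 327.
Substituting Q = 327 - 0.342P into the first: P(1 - 0.769·0.342) = 330 - 0.769·327.
So P* = 78.5/0.737 = 107, and then Q* = 327 - 0.342·107 = 291.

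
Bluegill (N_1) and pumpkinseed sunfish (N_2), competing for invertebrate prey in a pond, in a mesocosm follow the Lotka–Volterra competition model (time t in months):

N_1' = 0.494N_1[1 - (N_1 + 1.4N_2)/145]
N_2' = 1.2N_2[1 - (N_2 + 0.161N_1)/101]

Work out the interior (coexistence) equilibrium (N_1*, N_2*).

N_1* ≈ 4.65, N_2* ≈ 100

Setting both brackets to zero gives the nullclines N_1 + 1.4N_2 = 145 and 0.161N_1 + N_2 = 101.
Substituting N_2 = 101 - 0.161N_1 into the first: N_1(1 - 1.4·0.161) = 145 - 1.4·101.
So N_1* = 3.6/0.775 = 4.65, and then N_2* = 101 - 0.161·4.65 = 100.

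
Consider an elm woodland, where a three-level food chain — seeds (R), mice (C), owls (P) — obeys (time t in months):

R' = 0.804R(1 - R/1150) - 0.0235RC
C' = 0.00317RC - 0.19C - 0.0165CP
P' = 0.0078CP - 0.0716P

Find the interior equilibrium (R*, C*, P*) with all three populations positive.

R* ≈ 841, C* ≈ 9.18, P* ≈ 150

From dP/dt = 0: 0.0078C* = 0.0716, so C* = 9.18.
From dR/dt = 0: 0.804(1 - R*/1150) = 0.0235·9.18, giving R* = 1150·(1 - 0.268) = 841.
From dC/dt = 0: 0.00317·841 - 0.19 = 0.0165P*, so P* = 2.48/0.0165 = 150.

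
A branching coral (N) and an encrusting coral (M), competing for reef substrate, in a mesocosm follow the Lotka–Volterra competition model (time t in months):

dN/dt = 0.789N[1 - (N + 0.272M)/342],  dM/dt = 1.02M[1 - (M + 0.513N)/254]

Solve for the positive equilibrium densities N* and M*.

N* ≈ 317, M* ≈ 91.3

Setting both brackets to zero gives the nullclines N + 0.272M = 342 and 0.513N + M = 254.
Substituting M = 254 - 0.513N into the first: N(1 - 0.272·0.513) = 342 - 0.272·254.
So N* = 273/0.86 = 317, and then M* = 254 - 0.513·317 = 91.3.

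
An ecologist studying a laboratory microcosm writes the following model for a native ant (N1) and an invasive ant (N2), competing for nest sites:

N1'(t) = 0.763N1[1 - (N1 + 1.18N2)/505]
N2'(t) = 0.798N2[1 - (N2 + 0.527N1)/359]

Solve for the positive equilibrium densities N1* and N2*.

N1* ≈ 215, N2* ≈ 246

Setting both brackets to zero gives the nullclines N1 + 1.18N2 = 505 and 0.527N1 + N2 = 359.
Substituting N2 = 359 - 0.527N1 into the first: N1(1 - 1.18·0.527) = 505 - 1.18·359.
So N1* = 81.4/0.378 = 215, and then N2* = 359 - 0.527·215 = 246.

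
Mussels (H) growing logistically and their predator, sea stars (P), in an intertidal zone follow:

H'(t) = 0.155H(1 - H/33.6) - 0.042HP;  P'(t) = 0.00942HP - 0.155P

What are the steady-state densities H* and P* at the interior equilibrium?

From dP/dt = 0 with P > 0: 0.00942H* = 0.155, so H* = 16.5.
Substitute into dH/dt = 0: 0.155(1 - 16.5/33.6) = 0.042P*.
The bracket is 0.51, giving P* = 0.0791/0.042 = 1.88.

H* ≈ 16.5, P* ≈ 1.88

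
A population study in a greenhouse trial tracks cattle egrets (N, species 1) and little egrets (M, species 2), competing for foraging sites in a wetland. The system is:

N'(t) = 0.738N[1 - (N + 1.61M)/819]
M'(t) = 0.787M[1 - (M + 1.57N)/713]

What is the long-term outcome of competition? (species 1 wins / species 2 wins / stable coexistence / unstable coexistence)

unstable coexistence (outcome depends on initial conditions)

Compare the nullcline intercepts: K1/α12 = 819/1.61 = 509 < K2 = 713; K2/α21 = 713/1.57 = 454 < K1 = 819.
Since both are reversed, neither can invade when rare; the interior point is a saddle.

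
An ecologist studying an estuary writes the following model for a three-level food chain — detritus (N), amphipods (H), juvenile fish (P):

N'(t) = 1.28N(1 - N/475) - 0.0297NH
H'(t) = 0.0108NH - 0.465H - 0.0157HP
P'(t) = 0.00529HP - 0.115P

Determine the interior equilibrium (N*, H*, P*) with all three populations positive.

N* ≈ 235, H* ≈ 21.7, P* ≈ 132

From dP/dt = 0: 0.00529H* = 0.115, so H* = 21.7.
From dN/dt = 0: 1.28(1 - N*/475) = 0.0297·21.7, giving N* = 475·(1 - 0.504) = 235.
From dH/dt = 0: 0.0108·235 - 0.465 = 0.0157P*, so P* = 2.08/0.0157 = 132.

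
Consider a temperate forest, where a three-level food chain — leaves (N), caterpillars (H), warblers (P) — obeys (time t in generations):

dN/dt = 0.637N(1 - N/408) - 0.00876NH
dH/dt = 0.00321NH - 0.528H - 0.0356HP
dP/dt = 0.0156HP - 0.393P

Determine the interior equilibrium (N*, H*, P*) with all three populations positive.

N* ≈ 267, H* ≈ 25.2, P* ≈ 9.21

From dP/dt = 0: 0.0156H* = 0.393, so H* = 25.2.
From dN/dt = 0: 0.637(1 - N*/408) = 0.00876·25.2, giving N* = 408·(1 - 0.346) = 267.
From dH/dt = 0: 0.00321·267 - 0.528 = 0.0356P*, so P* = 0.328/0.0356 = 9.21.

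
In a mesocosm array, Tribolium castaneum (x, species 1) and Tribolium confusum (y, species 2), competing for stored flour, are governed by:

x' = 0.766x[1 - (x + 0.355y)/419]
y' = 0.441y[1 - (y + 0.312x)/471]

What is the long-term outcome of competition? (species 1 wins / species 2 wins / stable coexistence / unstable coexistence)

Compare the nullcline intercepts: K1/α12 = 419/0.355 = 1180 > K2 = 471; K2/α21 = 471/0.312 = 1510 > K1 = 419.
Since both inequalities hold, each species can invade when rare, so the interior equilibrium is stable.

stable coexistence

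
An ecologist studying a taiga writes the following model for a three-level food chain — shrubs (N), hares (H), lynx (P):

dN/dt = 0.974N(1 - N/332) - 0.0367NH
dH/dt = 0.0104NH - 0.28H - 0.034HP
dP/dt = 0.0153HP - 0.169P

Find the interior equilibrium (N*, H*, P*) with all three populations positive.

N* ≈ 194, H* ≈ 11, P* ≈ 51.1

From dP/dt = 0: 0.0153H* = 0.169, so H* = 11.
From dN/dt = 0: 0.974(1 - N*/332) = 0.0367·11, giving N* = 332·(1 - 0.416) = 194.
From dH/dt = 0: 0.0104·194 - 0.28 = 0.034P*, so P* = 1.74/0.034 = 51.1.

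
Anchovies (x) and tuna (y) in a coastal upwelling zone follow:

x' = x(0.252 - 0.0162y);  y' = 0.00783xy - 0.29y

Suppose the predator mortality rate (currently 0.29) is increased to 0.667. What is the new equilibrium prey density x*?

x* ≈ 85.2

At the interior fixed point, setting dy/dt = 0 with y > 0 fixes x* = (predator death rate)/(xy coefficient) — independent of the other coefficients.
With the change, x* = 0.667/0.00783 = 85.2; it rises from 37.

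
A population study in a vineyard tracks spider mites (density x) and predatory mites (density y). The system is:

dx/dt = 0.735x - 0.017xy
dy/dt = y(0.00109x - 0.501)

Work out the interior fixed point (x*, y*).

Set dy/dt = 0 with y > 0: 0.00109x - 0.501 = 0, so x* = 0.501/0.00109 = 460.
Set dx/dt = 0 with x > 0: 0.735 - 0.017y = 0, so y* = 0.735/0.017 = 43.2.

x* ≈ 460, y* ≈ 43.2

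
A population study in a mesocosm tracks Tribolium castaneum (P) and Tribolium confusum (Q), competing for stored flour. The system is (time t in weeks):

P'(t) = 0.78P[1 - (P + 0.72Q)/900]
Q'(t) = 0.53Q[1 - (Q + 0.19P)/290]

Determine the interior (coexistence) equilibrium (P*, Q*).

Setting both brackets to zero gives the nullclines P + 0.72Q = 900 and 0.19P + Q = 290.
Substituting Q = 290 - 0.19P into the first: P(1 - 0.72·0.19) = 900 - 0.72·290.
So P* = 691/0.863 = 801, and then Q* = 290 - 0.19·801 = 138.

P* ≈ 801, Q* ≈ 138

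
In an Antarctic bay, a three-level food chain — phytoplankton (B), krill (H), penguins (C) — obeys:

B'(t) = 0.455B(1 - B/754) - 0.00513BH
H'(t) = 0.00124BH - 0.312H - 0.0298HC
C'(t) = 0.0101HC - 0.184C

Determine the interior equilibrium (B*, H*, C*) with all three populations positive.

From dC/dt = 0: 0.0101H* = 0.184, so H* = 18.2.
From dB/dt = 0: 0.455(1 - B*/754) = 0.00513·18.2, giving B* = 754·(1 - 0.205) = 599.
From dH/dt = 0: 0.00124·599 - 0.312 = 0.0298C*, so C* = 0.431/0.0298 = 14.5.

B* ≈ 599, H* ≈ 18.2, C* ≈ 14.5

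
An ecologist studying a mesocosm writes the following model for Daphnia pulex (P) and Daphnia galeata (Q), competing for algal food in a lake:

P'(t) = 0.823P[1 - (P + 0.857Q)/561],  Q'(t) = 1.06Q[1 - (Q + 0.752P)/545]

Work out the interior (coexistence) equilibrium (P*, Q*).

P* ≈ 264, Q* ≈ 346

Setting both brackets to zero gives the nullclines P + 0.857Q = 561 and 0.752P + Q = 545.
Substituting Q = 545 - 0.752P into the first: P(1 - 0.857·0.752) = 561 - 0.857·545.
So P* = 93.9/0.356 = 264, and then Q* = 545 - 0.752·264 = 346.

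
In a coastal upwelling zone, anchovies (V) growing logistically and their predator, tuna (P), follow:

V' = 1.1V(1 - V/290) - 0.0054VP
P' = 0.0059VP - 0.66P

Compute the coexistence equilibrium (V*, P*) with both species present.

From dP/dt = 0 with P > 0: 0.0059V* = 0.66, so V* = 112.
Substitute into dV/dt = 0: 1.1(1 - 112/290) = 0.0054P*.
The bracket is 0.614, giving P* = 0.676/0.0054 = 125.

V* ≈ 112, P* ≈ 125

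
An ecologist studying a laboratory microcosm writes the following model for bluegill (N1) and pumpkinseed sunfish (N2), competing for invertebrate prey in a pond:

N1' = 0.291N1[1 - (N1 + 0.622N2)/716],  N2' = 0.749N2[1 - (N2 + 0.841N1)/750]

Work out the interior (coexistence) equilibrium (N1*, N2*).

Setting both brackets to zero gives the nullclines N1 + 0.622N2 = 716 and 0.841N1 + N2 = 750.
Substituting N2 = 750 - 0.841N1 into the first: N1(1 - 0.622·0.841) = 716 - 0.622·750.
So N1* = 250/0.477 = 523, and then N2* = 750 - 0.841·523 = 310.

N1* ≈ 523, N2* ≈ 310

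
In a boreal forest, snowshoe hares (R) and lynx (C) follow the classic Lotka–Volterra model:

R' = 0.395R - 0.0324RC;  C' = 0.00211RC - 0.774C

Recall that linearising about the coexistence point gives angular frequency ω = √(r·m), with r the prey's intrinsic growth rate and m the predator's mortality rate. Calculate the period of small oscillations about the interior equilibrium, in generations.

T ≈ 11.4 generations

Here r = 0.395 and m = 0.774, so r·m = 0.306.
ω = √0.306 = 0.553 per generation, hence T = 2π/ω ≈ 11.4 generations.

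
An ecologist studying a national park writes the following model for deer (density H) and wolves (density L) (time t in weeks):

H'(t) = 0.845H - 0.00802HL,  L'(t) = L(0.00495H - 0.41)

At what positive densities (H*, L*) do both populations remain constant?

Set dL/dt = 0 with L > 0: 0.00495H - 0.41 = 0, so H* = 0.41/0.00495 = 82.8.
Set dH/dt = 0 with H > 0: 0.845 - 0.00802L = 0, so L* = 0.845/0.00802 = 105.

H* ≈ 82.8, L* ≈ 105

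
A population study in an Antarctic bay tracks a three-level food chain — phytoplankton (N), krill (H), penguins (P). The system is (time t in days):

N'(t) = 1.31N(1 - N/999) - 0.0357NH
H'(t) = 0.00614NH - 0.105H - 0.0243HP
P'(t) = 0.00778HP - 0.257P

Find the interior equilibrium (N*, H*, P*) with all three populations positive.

N* ≈ 99.7, H* ≈ 33, P* ≈ 20.9

From dP/dt = 0: 0.00778H* = 0.257, so H* = 33.
From dN/dt = 0: 1.31(1 - N*/999) = 0.0357·33, giving N* = 999·(1 - 0.9) = 99.7.
From dH/dt = 0: 0.00614·99.7 - 0.105 = 0.0243P*, so P* = 0.507/0.0243 = 20.9.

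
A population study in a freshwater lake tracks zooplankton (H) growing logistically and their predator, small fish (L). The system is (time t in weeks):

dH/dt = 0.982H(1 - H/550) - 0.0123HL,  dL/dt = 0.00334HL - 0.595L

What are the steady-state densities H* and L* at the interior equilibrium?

From dL/dt = 0 with L > 0: 0.00334H* = 0.595, so H* = 178.
Substitute into dH/dt = 0: 0.982(1 - 178/550) = 0.0123L*.
The bracket is 0.676, giving L* = 0.664/0.0123 = 54.

H* ≈ 178, L* ≈ 54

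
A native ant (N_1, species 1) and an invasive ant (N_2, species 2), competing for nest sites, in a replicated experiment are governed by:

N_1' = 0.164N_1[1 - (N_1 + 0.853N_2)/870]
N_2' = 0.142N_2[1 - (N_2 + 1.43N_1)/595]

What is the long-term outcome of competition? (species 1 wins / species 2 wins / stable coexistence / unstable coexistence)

species 1 excludes species 2

Compare the nullcline intercepts: K1/α12 = 870/0.853 = 1020 > K2 = 595; K2/α21 = 595/1.43 = 416 < K1 = 870.
Since the inequalities point opposite ways, species 1 can invade but species 2 cannot.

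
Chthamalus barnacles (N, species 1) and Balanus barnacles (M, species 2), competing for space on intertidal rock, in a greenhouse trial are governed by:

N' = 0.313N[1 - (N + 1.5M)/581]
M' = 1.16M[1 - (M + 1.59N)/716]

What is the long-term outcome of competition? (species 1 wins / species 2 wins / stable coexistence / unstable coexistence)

Compare the nullcline intercepts: K1/α12 = 581/1.5 = 387 < K2 = 716; K2/α21 = 716/1.59 = 450 < K1 = 581.
Since both are reversed, neither can invade when rare; the interior point is a saddle.

unstable coexistence (outcome depends on initial conditions)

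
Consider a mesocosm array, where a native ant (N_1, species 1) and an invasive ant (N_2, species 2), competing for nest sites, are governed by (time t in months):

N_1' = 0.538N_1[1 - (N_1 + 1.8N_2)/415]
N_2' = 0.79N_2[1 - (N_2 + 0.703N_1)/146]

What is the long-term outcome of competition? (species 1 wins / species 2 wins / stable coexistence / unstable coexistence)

Compare the nullcline intercepts: K1/α12 = 415/1.8 = 231 > K2 = 146; K2/α21 = 146/0.703 = 208 < K1 = 415.
Since the inequalities point opposite ways, species 1 can invade but species 2 cannot.

species 1 excludes species 2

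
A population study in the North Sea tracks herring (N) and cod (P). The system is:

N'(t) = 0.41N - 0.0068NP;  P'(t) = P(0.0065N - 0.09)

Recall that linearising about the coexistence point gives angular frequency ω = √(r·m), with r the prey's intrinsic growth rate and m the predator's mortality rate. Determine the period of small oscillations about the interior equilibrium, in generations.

T ≈ 32.7 generations

Here r = 0.41 and m = 0.09, so r·m = 0.0369.
ω = √0.0369 = 0.192 per generation, hence T = 2π/ω ≈ 32.7 generations.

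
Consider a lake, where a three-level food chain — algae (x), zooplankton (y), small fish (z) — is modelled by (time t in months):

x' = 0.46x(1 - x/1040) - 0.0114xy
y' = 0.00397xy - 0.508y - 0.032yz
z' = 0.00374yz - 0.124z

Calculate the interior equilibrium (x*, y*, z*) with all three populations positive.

x* ≈ 185, y* ≈ 33.2, z* ≈ 7.13

From dz/dt = 0: 0.00374y* = 0.124, so y* = 33.2.
From dx/dt = 0: 0.46(1 - x*/1040) = 0.0114·33.2, giving x* = 1040·(1 - 0.822) = 185.
From dy/dt = 0: 0.00397·185 - 0.508 = 0.032z*, so z* = 0.228/0.032 = 7.13.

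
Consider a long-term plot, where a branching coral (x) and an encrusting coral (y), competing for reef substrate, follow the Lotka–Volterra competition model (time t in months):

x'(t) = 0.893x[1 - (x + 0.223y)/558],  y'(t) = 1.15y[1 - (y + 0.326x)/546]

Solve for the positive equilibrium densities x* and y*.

x* ≈ 470, y* ≈ 393

Setting both brackets to zero gives the nullclines x + 0.223y = 558 and 0.326x + y = 546.
Substituting y = 546 - 0.326x into the first: x(1 - 0.223·0.326) = 558 - 0.223·546.
So x* = 436/0.927 = 470, and then y* = 546 - 0.326·470 = 393.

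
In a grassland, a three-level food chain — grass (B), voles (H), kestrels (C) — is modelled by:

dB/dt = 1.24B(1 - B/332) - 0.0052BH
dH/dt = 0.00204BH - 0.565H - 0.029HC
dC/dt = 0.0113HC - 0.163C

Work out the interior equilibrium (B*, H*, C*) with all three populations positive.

B* ≈ 312, H* ≈ 14.4, C* ≈ 2.46

From dC/dt = 0: 0.0113H* = 0.163, so H* = 14.4.
From dB/dt = 0: 1.24(1 - B*/332) = 0.0052·14.4, giving B* = 332·(1 - 0.0605) = 312.
From dH/dt = 0: 0.00204·312 - 0.565 = 0.029C*, so C* = 0.0713/0.029 = 2.46.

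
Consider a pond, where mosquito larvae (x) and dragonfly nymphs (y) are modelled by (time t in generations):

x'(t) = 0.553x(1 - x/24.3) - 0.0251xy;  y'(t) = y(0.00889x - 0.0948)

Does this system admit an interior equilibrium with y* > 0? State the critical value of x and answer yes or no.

Threshold x = 10.7; K > 10.7, so yes, the predator persists.

The predator equation gives dy/dt > 0 only when x > 0.0948/0.00889 = 10.7.
Without the predator, x → K = 24.3. Since 24.3 > 10.7, the predator can invade and persist.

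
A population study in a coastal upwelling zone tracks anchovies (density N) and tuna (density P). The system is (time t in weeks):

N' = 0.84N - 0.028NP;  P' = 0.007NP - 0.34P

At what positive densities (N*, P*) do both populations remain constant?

N* ≈ 48.6, P* ≈ 30

Set dP/dt = 0 with P > 0: 0.007N - 0.34 = 0, so N* = 0.34/0.007 = 48.6.
Set dN/dt = 0 with N > 0: 0.84 - 0.028P = 0, so P* = 0.84/0.028 = 30.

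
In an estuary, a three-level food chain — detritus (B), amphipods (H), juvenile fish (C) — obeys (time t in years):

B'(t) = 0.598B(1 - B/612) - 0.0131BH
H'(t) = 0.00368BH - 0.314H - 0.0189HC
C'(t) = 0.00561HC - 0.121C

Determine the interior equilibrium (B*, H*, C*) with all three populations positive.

B* ≈ 323, H* ≈ 21.6, C* ≈ 46.2

From dC/dt = 0: 0.00561H* = 0.121, so H* = 21.6.
From dB/dt = 0: 0.598(1 - B*/612) = 0.0131·21.6, giving B* = 612·(1 - 0.472) = 323.
From dH/dt = 0: 0.00368·323 - 0.314 = 0.0189C*, so C* = 0.874/0.0189 = 46.2.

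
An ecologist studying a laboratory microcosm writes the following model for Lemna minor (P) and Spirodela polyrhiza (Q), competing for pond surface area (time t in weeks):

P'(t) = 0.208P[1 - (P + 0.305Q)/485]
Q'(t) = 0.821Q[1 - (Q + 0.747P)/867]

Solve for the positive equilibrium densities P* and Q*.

P* ≈ 286, Q* ≈ 654

Setting both brackets to zero gives the nullclines P + 0.305Q = 485 and 0.747P + Q = 867.
Substituting Q = 867 - 0.747P into the first: P(1 - 0.305·0.747) = 485 - 0.305·867.
So P* = 221/0.772 = 286, and then Q* = 867 - 0.747·286 = 654.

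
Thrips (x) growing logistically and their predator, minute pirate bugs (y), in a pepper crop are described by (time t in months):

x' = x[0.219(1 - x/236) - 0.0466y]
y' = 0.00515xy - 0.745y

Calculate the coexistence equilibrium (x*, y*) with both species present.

x* ≈ 145, y* ≈ 1.82

From dy/dt = 0 with y > 0: 0.00515x* = 0.745, so x* = 145.
Substitute into dx/dt = 0: 0.219(1 - 145/236) = 0.0466y*.
The bracket is 0.387, giving y* = 0.0848/0.0466 = 1.82.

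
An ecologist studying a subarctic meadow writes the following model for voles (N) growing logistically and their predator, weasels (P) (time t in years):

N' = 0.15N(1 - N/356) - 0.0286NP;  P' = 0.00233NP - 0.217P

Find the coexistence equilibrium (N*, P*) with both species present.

N* ≈ 93.1, P* ≈ 3.87

From dP/dt = 0 with P > 0: 0.00233N* = 0.217, so N* = 93.1.
Substitute into dN/dt = 0: 0.15(1 - 93.1/356) = 0.0286P*.
The bracket is 0.738, giving P* = 0.111/0.0286 = 3.87.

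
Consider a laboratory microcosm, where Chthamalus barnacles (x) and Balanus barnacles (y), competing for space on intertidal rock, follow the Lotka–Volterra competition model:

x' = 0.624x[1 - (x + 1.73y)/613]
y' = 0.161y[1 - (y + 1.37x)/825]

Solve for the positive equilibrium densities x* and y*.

Setting both brackets to zero gives the nullclines x + 1.73y = 613 and 1.37x + y = 825.
Substituting y = 825 - 1.37x into the first: x(1 - 1.73·1.37) = 613 - 1.73·825.
So x* = -814/-1.37 = 594, and then y* = 825 - 1.37·594 = 10.8.

x* ≈ 594, y* ≈ 10.8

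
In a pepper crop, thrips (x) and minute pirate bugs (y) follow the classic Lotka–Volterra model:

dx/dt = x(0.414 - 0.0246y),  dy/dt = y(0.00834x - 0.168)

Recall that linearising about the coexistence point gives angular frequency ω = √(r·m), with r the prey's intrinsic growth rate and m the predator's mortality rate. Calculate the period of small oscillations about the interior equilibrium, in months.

Here r = 0.414 and m = 0.168, so r·m = 0.0696.
ω = √0.0696 = 0.264 per month, hence T = 2π/ω ≈ 23.8 months.

T ≈ 23.8 months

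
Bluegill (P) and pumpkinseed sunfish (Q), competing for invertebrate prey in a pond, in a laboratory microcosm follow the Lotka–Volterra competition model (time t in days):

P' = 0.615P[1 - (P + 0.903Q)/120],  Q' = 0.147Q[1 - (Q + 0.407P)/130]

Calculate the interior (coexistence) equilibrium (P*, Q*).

P* ≈ 4.13, Q* ≈ 128

Setting both brackets to zero gives the nullclines P + 0.903Q = 120 and 0.407P + Q = 130.
Substituting Q = 130 - 0.407P into the first: P(1 - 0.903·0.407) = 120 - 0.903·130.
So P* = 2.61/0.632 = 4.13, and then Q* = 130 - 0.407·4.13 = 128.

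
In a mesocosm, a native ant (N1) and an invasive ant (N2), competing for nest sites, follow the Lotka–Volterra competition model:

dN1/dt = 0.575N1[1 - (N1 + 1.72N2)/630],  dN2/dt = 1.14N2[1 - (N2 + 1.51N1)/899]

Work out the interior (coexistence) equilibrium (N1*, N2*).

Setting both brackets to zero gives the nullclines N1 + 1.72N2 = 630 and 1.51N1 + N2 = 899.
Substituting N2 = 899 - 1.51N1 into the first: N1(1 - 1.72·1.51) = 630 - 1.72·899.
So N1* = -916/-1.6 = 574, and then N2* = 899 - 1.51·574 = 32.7.

N1* ≈ 574, N2* ≈ 32.7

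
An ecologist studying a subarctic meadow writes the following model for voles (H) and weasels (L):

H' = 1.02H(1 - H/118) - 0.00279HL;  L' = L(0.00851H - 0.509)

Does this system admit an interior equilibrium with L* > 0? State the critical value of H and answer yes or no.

Threshold H = 59.8; K > 59.8, so yes, the predator persists.

The predator equation gives dL/dt > 0 only when H > 0.509/0.00851 = 59.8.
Without the predator, H → K = 118. Since 118 > 59.8, the predator can invade and persist.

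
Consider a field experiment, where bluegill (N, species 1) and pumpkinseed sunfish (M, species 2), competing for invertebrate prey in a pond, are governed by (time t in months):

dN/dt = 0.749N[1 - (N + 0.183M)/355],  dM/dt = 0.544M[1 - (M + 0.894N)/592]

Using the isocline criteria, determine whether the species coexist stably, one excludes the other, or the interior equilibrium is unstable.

Compare the nullcline intercepts: K1/α12 = 355/0.183 = 1940 > K2 = 592; K2/α21 = 592/0.894 = 662 > K1 = 355.
Since both inequalities hold, each species can invade when rare, so the interior equilibrium is stable.

stable coexistence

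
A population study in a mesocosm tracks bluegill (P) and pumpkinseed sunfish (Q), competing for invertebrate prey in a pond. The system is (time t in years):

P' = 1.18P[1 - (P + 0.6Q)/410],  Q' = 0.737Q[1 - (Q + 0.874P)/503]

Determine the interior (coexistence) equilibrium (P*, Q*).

P* ≈ 228, Q* ≈ 304

Setting both brackets to zero gives the nullclines P + 0.6Q = 410 and 0.874P + Q = 503.
Substituting Q = 503 - 0.874P into the first: P(1 - 0.6·0.874) = 410 - 0.6·503.
So P* = 108/0.476 = 228, and then Q* = 503 - 0.874·228 = 304.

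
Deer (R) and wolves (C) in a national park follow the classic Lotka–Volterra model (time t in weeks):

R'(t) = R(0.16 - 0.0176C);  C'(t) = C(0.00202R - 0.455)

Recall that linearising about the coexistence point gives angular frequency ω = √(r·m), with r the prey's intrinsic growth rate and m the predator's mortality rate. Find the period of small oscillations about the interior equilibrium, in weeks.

T ≈ 23.3 weeks

Here r = 0.16 and m = 0.455, so r·m = 0.0728.
ω = √0.0728 = 0.27 per week, hence T = 2π/ω ≈ 23.3 weeks.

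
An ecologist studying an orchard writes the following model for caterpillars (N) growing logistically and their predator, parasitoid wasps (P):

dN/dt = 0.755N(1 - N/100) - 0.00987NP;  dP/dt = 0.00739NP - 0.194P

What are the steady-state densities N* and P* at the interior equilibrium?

From dP/dt = 0 with P > 0: 0.00739N* = 0.194, so N* = 26.3.
Substitute into dN/dt = 0: 0.755(1 - 26.3/100) = 0.00987P*.
The bracket is 0.737, giving P* = 0.557/0.00987 = 56.4.

N* ≈ 26.3, P* ≈ 56.4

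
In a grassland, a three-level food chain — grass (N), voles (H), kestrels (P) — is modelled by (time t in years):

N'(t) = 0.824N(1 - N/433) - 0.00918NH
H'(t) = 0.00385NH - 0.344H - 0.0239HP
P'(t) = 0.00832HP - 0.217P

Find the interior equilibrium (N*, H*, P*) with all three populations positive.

N* ≈ 307, H* ≈ 26.1, P* ≈ 35.1

From dP/dt = 0: 0.00832H* = 0.217, so H* = 26.1.
From dN/dt = 0: 0.824(1 - N*/433) = 0.00918·26.1, giving N* = 433·(1 - 0.291) = 307.
From dH/dt = 0: 0.00385·307 - 0.344 = 0.0239P*, so P* = 0.839/0.0239 = 35.1.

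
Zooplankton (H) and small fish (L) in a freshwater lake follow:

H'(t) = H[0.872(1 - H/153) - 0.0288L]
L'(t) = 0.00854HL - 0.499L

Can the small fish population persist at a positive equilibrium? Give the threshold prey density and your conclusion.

Threshold H = 58.4; K > 58.4, so yes, the predator persists.

The predator equation gives dL/dt > 0 only when H > 0.499/0.00854 = 58.4.
Without the predator, H → K = 153. Since 153 > 58.4, the predator can invade and persist.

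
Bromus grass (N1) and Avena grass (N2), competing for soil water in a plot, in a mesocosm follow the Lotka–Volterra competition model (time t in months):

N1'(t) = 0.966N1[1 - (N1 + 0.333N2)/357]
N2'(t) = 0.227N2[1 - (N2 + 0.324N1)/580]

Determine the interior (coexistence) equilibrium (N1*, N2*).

N1* ≈ 184, N2* ≈ 520

Setting both brackets to zero gives the nullclines N1 + 0.333N2 = 357 and 0.324N1 + N2 = 580.
Substituting N2 = 580 - 0.324N1 into the first: N1(1 - 0.333·0.324) = 357 - 0.333·580.
So N1* = 164/0.892 = 184, and then N2* = 580 - 0.324·184 = 520.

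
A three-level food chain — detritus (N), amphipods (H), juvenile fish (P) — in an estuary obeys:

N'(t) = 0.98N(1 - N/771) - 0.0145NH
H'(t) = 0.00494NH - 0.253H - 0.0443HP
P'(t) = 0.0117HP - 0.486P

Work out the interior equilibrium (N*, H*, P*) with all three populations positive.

N* ≈ 297, H* ≈ 41.5, P* ≈ 27.4

From dP/dt = 0: 0.0117H* = 0.486, so H* = 41.5.
From dN/dt = 0: 0.98(1 - N*/771) = 0.0145·41.5, giving N* = 771·(1 - 0.615) = 297.
From dH/dt = 0: 0.00494·297 - 0.253 = 0.0443P*, so P* = 1.21/0.0443 = 27.4.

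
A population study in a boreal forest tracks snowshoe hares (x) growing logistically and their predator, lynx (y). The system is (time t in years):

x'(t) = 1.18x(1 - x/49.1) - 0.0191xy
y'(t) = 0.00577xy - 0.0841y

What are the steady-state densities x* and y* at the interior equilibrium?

x* ≈ 14.6, y* ≈ 43.4

From dy/dt = 0 with y > 0: 0.00577x* = 0.0841, so x* = 14.6.
Substitute into dx/dt = 0: 1.18(1 - 14.6/49.1) = 0.0191y*.
The bracket is 0.703, giving y* = 0.83/0.0191 = 43.4.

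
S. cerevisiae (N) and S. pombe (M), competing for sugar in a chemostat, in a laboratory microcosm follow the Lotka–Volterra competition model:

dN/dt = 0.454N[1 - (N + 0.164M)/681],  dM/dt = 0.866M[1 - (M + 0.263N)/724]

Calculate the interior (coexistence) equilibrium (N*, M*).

Setting both brackets to zero gives the nullclines N + 0.164M = 681 and 0.263N + M = 724.
Substituting M = 724 - 0.263N into the first: N(1 - 0.164·0.263) = 681 - 0.164·724.
So N* = 562/0.957 = 588, and then M* = 724 - 0.263·588 = 569.

N* ≈ 588, M* ≈ 569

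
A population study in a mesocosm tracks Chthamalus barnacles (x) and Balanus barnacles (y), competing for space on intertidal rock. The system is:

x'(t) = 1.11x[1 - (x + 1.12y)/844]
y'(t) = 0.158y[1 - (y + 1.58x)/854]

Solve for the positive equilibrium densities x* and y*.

x* ≈ 146, y* ≈ 623

Setting both brackets to zero gives the nullclines x + 1.12y = 844 and 1.58x + y = 854.
Substituting y = 854 - 1.58x into the first: x(1 - 1.12·1.58) = 844 - 1.12·854.
So x* = -112/-0.77 = 146, and then y* = 854 - 1.58·146 = 623.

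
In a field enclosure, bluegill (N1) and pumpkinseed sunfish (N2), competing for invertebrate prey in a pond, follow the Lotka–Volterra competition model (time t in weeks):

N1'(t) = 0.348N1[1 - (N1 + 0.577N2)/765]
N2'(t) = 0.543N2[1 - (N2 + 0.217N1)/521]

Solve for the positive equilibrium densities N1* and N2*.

Setting both brackets to zero gives the nullclines N1 + 0.577N2 = 765 and 0.217N1 + N2 = 521.
Substituting N2 = 521 - 0.217N1 into the first: N1(1 - 0.577·0.217) = 765 - 0.577·521.
So N1* = 464/0.875 = 531, and then N2* = 521 - 0.217·531 = 406.

N1* ≈ 531, N2* ≈ 406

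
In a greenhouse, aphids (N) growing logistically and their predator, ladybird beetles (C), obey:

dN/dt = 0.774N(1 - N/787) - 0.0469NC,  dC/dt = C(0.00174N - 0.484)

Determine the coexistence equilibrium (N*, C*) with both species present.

N* ≈ 278, C* ≈ 10.7

From dC/dt = 0 with C > 0: 0.00174N* = 0.484, so N* = 278.
Substitute into dN/dt = 0: 0.774(1 - 278/787) = 0.0469C*.
The bracket is 0.647, giving C* = 0.5/0.0469 = 10.7.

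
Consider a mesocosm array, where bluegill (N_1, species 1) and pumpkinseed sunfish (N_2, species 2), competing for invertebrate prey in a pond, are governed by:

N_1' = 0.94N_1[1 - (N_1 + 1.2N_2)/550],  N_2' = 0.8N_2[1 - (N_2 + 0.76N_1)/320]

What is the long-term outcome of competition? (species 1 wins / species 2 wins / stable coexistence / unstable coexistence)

species 1 excludes species 2

Compare the nullcline intercepts: K1/α12 = 550/1.2 = 458 > K2 = 320; K2/α21 = 320/0.76 = 421 < K1 = 550.
Since the inequalities point opposite ways, species 1 can invade but species 2 cannot.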